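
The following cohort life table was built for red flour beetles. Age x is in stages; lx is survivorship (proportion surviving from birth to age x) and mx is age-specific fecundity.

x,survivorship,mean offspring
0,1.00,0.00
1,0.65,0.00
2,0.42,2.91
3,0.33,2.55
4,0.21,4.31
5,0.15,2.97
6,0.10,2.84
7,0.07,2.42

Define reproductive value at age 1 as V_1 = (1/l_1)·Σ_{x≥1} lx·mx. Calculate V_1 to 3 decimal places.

5.950

lx·mx for x ≥ 1: 0, 1.2222, 0.8415, 0.9051, 0.4455, 0.284, 0.1694 → sum = 3.8677
V_1 = 3.8677 / l_1 = 3.8677 / 0.65 = 5.950308… → 5.950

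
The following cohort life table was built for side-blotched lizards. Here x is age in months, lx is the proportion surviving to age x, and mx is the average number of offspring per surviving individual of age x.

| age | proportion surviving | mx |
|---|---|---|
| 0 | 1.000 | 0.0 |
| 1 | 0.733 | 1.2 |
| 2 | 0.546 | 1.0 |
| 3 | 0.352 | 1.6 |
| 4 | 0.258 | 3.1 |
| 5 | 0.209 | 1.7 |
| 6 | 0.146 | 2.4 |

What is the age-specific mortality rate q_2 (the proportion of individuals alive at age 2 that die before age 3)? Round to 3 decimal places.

0.355

q_2 = (l_2 − l_3) / l_2 = (0.546 − 0.352) / 0.546
     = 0.194 / 0.546 = 0.355311… → 0.355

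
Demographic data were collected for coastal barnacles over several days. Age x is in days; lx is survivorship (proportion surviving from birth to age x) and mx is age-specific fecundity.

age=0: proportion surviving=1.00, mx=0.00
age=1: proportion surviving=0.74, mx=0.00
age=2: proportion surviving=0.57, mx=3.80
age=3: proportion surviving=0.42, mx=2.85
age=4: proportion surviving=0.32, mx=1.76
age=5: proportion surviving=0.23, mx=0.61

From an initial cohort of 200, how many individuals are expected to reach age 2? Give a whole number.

Expected survivors = N0 · l_2 = 200 × 0.57 = 114 → 114

114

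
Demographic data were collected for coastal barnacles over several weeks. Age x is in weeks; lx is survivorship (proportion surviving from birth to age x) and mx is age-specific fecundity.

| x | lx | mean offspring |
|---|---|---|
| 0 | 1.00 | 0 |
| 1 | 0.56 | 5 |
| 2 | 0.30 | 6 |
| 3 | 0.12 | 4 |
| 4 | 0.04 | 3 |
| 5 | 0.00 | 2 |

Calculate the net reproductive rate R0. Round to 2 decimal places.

5.20

lx·mx by age: 0, 2.8, 1.8, 0.48, 0.12, 0
R0 = Σ lx·mx = 5.2 → 5.20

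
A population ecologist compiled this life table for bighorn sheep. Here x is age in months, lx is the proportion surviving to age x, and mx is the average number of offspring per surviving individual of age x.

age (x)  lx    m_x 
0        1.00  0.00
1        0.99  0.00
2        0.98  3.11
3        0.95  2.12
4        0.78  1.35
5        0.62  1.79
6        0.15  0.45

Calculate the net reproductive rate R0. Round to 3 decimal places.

7.292

lx·mx by age: 0, 0, 3.0478, 2.014, 1.053, 1.1098, 0.0675
R0 = Σ lx·mx = 7.2921 → 7.292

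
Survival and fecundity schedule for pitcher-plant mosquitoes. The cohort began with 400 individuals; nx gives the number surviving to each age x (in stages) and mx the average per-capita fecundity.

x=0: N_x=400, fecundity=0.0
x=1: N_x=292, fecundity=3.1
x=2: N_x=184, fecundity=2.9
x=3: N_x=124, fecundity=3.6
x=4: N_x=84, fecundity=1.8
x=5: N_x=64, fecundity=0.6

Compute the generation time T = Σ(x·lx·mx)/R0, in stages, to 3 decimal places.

lx = nx/n0 = nx/400: 1, 0.73, 0.46, 0.31, 0.21, 0.16
lx·mx: 0, 2.263, 1.334, 1.116, 0.378, 0.096 → R0 = 5.187
x·lx·mx: 0, 2.263, 2.668, 3.348, 1.512, 0.48 → Σ = 10.271
T = 10.271 / 5.187 = 1.980143… → 1.980

1.980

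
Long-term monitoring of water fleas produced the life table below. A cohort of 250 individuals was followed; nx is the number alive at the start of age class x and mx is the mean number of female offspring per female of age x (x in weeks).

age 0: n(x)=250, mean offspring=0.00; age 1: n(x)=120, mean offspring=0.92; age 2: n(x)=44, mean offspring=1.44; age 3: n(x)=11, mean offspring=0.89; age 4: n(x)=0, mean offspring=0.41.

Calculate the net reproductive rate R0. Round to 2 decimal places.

lx = nx/n0 = nx/250: 1, 0.48, 0.176, 0.044, 0
lx·mx by age: 0, 0.4416, 0.25344, 0.03916, 0
R0 = Σ lx·mx = 0.7342 → 0.73

0.73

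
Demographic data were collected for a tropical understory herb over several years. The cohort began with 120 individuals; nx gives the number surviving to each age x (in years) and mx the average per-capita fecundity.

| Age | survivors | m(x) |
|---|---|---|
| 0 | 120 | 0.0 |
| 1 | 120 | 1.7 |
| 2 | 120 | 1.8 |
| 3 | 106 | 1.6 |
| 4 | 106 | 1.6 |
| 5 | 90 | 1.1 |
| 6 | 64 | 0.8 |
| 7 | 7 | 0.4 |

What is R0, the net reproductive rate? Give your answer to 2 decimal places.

lx = nx/n0 = nx/120: 1, 1, 1, 0.88333…, 0.88333…, 0.75, 0.53333…, 0.05833…
lx·mx by age: 0, 1.7, 1.8, 1.413333…, 1.413333…, 0.825, 0.426667…, 0.023333…
R0 = Σ lx·mx = 7.601667… → 7.60

7.60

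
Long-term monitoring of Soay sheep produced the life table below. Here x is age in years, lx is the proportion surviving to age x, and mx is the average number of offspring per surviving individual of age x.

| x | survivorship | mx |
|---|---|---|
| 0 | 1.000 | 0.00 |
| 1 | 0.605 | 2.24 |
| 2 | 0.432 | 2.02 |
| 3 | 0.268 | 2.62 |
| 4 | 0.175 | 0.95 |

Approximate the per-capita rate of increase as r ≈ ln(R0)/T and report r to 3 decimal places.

0.596

R0 = Σ lx·mx = 0 + 1.3552 + 0.87264 + 0.70216 + 0.16625 = 3.09625
Σ x·lx·mx = 5.87196; T = 5.87196/3.09625 = 1.89647…
r ≈ ln(R0)/T = ln(3.09625)/1.89647… = 0.59594… → 0.596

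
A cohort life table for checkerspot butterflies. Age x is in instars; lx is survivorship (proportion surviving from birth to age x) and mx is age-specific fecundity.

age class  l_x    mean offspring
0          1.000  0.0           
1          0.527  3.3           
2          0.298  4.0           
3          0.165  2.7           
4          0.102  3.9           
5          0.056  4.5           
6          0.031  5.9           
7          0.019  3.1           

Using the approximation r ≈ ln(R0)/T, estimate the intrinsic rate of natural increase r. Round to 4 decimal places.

R0 = Σ lx·mx = 0 + 1.7391 + 1.192 + 0.4455 + 0.3978 + 0.252 + 0.1829 + 0.0589 = 4.2682
Σ x·lx·mx = 9.8205; T = 9.8205/4.2682 = 2.30085…
r ≈ ln(R0)/T = ln(4.2682)/2.30085… = 0.630719… → 0.6307

0.6307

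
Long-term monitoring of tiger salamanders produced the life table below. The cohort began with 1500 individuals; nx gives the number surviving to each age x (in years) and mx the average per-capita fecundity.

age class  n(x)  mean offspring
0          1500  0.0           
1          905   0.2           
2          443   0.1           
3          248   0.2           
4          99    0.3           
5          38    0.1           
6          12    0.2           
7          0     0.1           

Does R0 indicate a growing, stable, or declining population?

declining

lx = nx/n0 = nx/1500: 1, 0.60333…, 0.29533…, 0.16533…, 0.066, 0.02533…, 0.008, 0
R0 = Σ lx·mx = 0 + 0.120667… + 0.029533… + 0.033067… + 0.0198 + 0.002533… + 0.0016 + 0 = 0.2072…
R0 < 1, so the population is declining.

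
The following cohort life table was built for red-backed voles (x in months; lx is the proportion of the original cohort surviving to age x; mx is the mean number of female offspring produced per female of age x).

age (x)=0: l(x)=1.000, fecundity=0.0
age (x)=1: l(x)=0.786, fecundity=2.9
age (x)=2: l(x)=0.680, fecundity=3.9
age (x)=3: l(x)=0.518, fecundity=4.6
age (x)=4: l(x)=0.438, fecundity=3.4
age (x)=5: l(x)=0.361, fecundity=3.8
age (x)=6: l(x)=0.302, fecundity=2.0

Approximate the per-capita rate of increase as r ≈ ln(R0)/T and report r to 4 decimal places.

0.8222

R0 = Σ lx·mx = 0 + 2.2794 + 2.652 + 2.3828 + 1.4892 + 1.3718 + 0.604 = 10.7792
Σ x·lx·mx = 31.1716; T = 31.1716/10.7792 = 2.89183…
r ≈ ln(R0)/T = ln(10.7792)/2.89183… = 0.822185… → 0.8222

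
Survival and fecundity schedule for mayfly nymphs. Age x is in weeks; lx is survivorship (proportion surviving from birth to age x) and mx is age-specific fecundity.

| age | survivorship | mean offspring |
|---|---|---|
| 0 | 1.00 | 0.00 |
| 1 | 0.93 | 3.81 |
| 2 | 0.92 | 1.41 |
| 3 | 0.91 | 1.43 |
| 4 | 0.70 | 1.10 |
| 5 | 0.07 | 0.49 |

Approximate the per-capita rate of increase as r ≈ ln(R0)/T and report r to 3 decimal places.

1.013

R0 = Σ lx·mx = 0 + 3.5433 + 1.2972 + 1.3013 + 0.77 + 0.0343 = 6.9461
Σ x·lx·mx = 13.2931; T = 13.2931/6.9461 = 1.91375…
r ≈ ln(R0)/T = ln(6.9461)/1.91375… = 1.01277… → 1.013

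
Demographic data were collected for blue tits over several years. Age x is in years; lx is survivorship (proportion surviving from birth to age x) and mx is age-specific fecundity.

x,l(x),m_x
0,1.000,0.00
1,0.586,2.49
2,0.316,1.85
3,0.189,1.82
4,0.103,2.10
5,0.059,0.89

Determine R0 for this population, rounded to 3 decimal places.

lx·mx by age: 0, 1.45914, 0.5846, 0.34398, 0.2163, 0.05251
R0 = Σ lx·mx = 2.65653 → 2.657

2.657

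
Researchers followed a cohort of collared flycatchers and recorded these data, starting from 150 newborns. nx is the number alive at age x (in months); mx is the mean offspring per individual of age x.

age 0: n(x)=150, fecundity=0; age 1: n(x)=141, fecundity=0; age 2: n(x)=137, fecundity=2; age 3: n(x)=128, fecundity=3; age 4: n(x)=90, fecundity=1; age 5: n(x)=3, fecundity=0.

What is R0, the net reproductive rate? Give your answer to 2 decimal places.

lx = nx/n0 = nx/150: 1, 0.94, 0.91333…, 0.85333…, 0.6, 0.02
lx·mx by age: 0, 0, 1.826667…, 2.56…, 0.6, 0
R0 = Σ lx·mx = 4.986667… → 4.99

4.99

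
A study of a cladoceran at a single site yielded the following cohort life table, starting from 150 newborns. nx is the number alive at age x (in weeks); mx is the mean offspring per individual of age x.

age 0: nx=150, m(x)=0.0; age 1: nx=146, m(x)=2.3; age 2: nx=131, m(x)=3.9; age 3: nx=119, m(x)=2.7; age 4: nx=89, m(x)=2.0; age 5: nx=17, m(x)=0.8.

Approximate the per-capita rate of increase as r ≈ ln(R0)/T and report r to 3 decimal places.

0.966

lx = nx/n0 = nx/150: 1, 0.97333…, 0.87333…, 0.79333…, 0.59333…, 0.11333…
R0 = Σ lx·mx = 0 + 2.23867… + 3.406… + 2.142… + 1.18667… + 0.09067… = 9.064…
Σ x·lx·mx = 20.676667…; T = 20.676667…/9.064… = 2.28119…
r ≈ ln(R0)/T = ln(9.064…)/2.28119… = 0.9663… → 0.966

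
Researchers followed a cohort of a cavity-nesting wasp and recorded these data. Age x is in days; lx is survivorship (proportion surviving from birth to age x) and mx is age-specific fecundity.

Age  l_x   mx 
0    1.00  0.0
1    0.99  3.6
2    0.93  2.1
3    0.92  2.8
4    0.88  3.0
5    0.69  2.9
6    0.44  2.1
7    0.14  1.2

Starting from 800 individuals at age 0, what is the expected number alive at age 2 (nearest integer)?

744

Expected survivors = N0 · l_2 = 800 × 0.93 = 744 → 744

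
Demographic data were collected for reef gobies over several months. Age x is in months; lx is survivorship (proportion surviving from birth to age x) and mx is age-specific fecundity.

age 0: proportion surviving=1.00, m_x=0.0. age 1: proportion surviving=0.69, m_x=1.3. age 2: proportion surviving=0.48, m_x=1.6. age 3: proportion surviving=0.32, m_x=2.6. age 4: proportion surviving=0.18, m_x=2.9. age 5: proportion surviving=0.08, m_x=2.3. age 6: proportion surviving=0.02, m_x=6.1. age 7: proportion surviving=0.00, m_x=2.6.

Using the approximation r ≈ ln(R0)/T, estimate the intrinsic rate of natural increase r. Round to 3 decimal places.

R0 = Σ lx·mx = 0 + 0.897 + 0.768 + 0.832 + 0.522 + 0.184 + 0.122 + 0 = 3.325
Σ x·lx·mx = 8.669; T = 8.669/3.325 = 2.60722…
r ≈ ln(R0)/T = ln(3.325)/2.60722… = 0.46082… → 0.461

0.461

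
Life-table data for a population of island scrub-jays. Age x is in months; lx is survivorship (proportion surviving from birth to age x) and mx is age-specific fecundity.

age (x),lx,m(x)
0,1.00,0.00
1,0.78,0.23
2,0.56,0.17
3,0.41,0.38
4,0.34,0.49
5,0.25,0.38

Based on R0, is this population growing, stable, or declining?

declining

R0 = Σ lx·mx = 0 + 0.1794 + 0.0952 + 0.1558 + 0.1666 + 0.095 = 0.692
R0 < 1, so the population is declining.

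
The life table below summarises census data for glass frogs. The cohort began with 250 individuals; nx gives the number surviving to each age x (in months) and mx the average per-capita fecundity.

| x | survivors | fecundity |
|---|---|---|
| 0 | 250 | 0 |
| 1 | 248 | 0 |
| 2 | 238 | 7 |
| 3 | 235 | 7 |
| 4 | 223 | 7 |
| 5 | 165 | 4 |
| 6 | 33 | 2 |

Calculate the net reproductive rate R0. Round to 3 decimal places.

22.392

lx = nx/n0 = nx/250: 1, 0.992, 0.952, 0.94, 0.892, 0.66, 0.132
lx·mx by age: 0, 0, 6.664, 6.58, 6.244, 2.64, 0.264
R0 = Σ lx·mx = 22.392 → 22.392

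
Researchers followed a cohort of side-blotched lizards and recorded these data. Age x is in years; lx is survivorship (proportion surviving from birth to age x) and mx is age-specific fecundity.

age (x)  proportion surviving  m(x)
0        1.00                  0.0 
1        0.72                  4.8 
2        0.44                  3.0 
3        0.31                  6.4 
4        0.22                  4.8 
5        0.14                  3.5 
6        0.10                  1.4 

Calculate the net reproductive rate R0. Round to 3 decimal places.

8.446

lx·mx by age: 0, 3.456, 1.32, 1.984, 1.056, 0.49, 0.14
R0 = Σ lx·mx = 8.446 → 8.446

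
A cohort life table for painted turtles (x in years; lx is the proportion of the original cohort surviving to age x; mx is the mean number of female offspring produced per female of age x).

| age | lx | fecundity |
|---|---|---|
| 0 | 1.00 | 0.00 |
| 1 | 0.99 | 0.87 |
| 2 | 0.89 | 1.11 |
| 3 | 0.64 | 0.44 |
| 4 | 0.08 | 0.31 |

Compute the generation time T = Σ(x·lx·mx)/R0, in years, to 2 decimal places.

lx·mx: 0, 0.8613, 0.9879, 0.2816, 0.0248 → R0 = 2.1556
x·lx·mx: 0, 0.8613, 1.9758, 0.8448, 0.0992 → Σ = 3.7811
T = 3.7811 / 2.1556 = 1.754082… → 1.75

1.75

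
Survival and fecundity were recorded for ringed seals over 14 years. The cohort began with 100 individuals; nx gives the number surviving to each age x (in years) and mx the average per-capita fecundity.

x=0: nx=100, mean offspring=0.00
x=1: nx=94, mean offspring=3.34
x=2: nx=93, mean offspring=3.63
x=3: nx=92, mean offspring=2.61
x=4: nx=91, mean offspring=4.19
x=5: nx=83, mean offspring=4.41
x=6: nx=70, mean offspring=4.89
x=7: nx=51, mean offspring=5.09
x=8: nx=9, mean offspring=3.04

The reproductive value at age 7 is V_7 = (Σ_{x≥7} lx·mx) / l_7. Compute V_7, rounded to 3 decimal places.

lx = nx/n0 = nx/100: 1, 0.94, 0.93, 0.92, 0.91, 0.83, 0.7, 0.51, 0.09
lx·mx for x ≥ 7: 2.5959, 0.2736 → sum = 2.8695
V_7 = 2.8695 / l_7 = 2.8695 / 0.51 = 5.626471… → 5.626

5.626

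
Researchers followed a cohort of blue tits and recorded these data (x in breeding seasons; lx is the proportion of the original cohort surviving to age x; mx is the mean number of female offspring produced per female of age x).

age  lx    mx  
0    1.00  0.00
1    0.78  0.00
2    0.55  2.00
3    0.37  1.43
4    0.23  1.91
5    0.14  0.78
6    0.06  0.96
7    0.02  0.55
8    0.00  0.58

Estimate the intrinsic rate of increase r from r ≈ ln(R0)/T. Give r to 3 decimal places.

0.279

R0 = Σ lx·mx = 0 + 0 + 1.1 + 0.5291 + 0.4393 + 0.1092 + 0.0576 + 0.011 + 0 = 2.2462
Σ x·lx·mx = 6.5131; T = 6.5131/2.2462 = 2.89961…
r ≈ ln(R0)/T = ln(2.2462)/2.89961… = 0.27909… → 0.279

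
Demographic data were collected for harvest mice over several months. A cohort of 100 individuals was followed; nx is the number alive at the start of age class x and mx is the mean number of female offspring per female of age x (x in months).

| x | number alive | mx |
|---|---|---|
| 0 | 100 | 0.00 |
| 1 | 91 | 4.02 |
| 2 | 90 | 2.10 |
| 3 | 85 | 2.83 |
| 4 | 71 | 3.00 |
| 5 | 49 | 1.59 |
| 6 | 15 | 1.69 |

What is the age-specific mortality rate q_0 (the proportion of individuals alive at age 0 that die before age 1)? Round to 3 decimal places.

lx = nx/n0 = nx/100: 1, 0.91, 0.9, 0.85, 0.71, 0.49, 0.15
q_0 = (l_0 − l_1) / l_0 = (1 − 0.91) / 1
     = 0.09 / 1 = 0.09 → 0.090

0.090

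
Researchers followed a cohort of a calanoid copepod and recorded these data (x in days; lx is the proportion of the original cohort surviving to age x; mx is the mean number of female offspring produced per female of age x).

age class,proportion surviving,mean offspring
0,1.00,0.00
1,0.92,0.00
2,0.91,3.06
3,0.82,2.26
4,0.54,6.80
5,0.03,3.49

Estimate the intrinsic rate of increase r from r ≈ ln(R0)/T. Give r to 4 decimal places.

R0 = Σ lx·mx = 0 + 0 + 2.7846 + 1.8532 + 3.672 + 0.1047 = 8.4145
Σ x·lx·mx = 26.3403; T = 26.3403/8.4145 = 3.13035…
r ≈ ln(R0)/T = ln(8.4145)/3.13035… = 0.680422… → 0.6804

0.6804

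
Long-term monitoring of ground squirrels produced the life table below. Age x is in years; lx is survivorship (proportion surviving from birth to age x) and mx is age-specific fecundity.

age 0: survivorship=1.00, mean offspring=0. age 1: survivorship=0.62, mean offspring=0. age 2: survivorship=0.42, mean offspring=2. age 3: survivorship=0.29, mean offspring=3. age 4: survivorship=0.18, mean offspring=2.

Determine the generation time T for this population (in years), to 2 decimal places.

2.77

lx·mx: 0, 0, 0.84, 0.87, 0.36 → R0 = 2.07
x·lx·mx: 0, 0, 1.68, 2.61, 1.44 → Σ = 5.73
T = 5.73 / 2.07 = 2.768116… → 2.77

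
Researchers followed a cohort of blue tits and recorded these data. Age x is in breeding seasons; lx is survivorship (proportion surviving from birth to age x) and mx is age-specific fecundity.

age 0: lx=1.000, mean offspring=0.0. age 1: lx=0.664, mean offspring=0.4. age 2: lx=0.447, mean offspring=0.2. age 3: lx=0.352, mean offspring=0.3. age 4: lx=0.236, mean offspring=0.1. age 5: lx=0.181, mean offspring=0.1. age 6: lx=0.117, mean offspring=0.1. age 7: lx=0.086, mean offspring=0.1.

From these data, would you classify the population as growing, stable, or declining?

declining

R0 = Σ lx·mx = 0 + 0.2656 + 0.0894 + 0.1056 + 0.0236 + 0.0181 + 0.0117 + 0.0086 = 0.5226
R0 < 1, so the population is declining.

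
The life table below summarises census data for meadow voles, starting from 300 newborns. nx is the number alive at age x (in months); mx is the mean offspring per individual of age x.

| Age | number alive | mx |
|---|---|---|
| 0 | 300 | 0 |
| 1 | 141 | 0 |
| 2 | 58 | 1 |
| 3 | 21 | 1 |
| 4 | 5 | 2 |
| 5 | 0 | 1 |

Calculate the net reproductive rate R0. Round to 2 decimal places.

0.30

lx = nx/n0 = nx/300: 1, 0.47, 0.19333…, 0.07, 0.01667…, 0
lx·mx by age: 0, 0, 0.193333…, 0.07, 0.033333…, 0
R0 = Σ lx·mx = 0.296667… → 0.30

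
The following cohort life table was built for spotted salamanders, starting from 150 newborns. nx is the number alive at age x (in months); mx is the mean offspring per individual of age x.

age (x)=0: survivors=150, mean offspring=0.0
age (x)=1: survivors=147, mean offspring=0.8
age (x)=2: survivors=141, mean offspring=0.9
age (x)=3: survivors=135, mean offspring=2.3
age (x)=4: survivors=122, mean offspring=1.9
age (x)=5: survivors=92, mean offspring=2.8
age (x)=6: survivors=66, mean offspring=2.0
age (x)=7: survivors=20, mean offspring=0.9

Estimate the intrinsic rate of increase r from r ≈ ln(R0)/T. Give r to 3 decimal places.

0.559

lx = nx/n0 = nx/150: 1, 0.98, 0.94, 0.9, 0.81333…, 0.61333…, 0.44, 0.13333…
R0 = Σ lx·mx = 0 + 0.784 + 0.846 + 2.07 + 1.54533… + 1.71733… + 0.88 + 0.12… = 7.962667…
Σ x·lx·mx = 29.574…; T = 29.574…/7.962667… = 3.71408…
r ≈ ln(R0)/T = ln(7.962667…)/3.71408… = 0.55862… → 0.559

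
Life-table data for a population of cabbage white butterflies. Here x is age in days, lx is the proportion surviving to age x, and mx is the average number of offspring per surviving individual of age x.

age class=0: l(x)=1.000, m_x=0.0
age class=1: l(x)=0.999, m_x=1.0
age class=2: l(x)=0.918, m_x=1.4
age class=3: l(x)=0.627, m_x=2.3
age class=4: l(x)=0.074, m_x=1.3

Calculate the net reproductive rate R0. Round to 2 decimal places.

3.82

lx·mx by age: 0, 0.999, 1.2852, 1.4421, 0.0962
R0 = Σ lx·mx = 3.8225 → 3.82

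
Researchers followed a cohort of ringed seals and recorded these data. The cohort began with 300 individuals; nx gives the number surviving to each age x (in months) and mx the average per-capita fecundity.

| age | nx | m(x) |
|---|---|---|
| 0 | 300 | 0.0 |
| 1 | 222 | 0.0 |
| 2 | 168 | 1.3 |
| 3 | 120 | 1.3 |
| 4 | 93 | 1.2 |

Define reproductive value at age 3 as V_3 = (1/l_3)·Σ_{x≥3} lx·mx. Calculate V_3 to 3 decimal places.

lx = nx/n0 = nx/300: 1, 0.74, 0.56, 0.4, 0.31
lx·mx for x ≥ 3: 0.52, 0.372 → sum = 0.892
V_3 = 0.892 / l_3 = 0.892 / 0.4 = 2.23 → 2.230

2.230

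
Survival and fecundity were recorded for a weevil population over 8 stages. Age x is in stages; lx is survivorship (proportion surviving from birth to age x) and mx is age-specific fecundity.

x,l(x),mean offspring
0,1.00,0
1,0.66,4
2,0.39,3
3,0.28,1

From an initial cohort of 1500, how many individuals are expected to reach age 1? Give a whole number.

990

Expected survivors = N0 · l_1 = 1500 × 0.66 = 990 → 990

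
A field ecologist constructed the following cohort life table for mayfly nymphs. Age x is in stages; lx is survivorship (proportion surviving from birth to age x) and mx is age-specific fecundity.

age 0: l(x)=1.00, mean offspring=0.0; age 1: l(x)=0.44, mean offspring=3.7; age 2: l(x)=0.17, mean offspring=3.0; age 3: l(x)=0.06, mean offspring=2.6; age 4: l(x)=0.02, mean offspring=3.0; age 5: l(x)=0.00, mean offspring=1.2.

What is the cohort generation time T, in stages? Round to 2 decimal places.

1.43

lx·mx: 0, 1.628, 0.51, 0.156, 0.06, 0 → R0 = 2.354
x·lx·mx: 0, 1.628, 1.02, 0.468, 0.24, 0 → Σ = 3.356
T = 3.356 / 2.354 = 1.425658… → 1.43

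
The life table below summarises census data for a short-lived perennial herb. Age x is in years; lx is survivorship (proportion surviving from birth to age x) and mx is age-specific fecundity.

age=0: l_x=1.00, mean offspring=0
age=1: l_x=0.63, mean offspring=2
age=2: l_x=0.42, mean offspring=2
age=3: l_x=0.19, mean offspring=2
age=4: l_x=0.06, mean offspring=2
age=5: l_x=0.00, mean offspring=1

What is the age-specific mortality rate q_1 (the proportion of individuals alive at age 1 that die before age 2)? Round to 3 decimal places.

0.333

q_1 = (l_1 − l_2) / l_1 = (0.63 − 0.42) / 0.63
     = 0.21 / 0.63 = 0.333333… → 0.333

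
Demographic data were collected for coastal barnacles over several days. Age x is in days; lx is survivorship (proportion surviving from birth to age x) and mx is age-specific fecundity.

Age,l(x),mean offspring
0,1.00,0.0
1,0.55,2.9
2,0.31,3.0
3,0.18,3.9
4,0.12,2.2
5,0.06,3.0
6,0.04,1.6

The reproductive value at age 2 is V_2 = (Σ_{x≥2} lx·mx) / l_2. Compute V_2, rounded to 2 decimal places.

6.90

lx·mx for x ≥ 2: 0.93, 0.702, 0.264, 0.18, 0.064 → sum = 2.14
V_2 = 2.14 / l_2 = 2.14 / 0.31 = 6.903226… → 6.90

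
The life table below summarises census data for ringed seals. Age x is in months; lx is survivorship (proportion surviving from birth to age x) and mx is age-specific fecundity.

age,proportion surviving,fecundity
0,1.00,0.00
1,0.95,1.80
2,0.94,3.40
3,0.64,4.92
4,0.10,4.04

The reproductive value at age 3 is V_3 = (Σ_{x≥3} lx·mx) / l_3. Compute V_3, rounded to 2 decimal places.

lx·mx for x ≥ 3: 3.1488, 0.404 → sum = 3.5528
V_3 = 3.5528 / l_3 = 3.5528 / 0.64 = 5.55125 → 5.55

5.55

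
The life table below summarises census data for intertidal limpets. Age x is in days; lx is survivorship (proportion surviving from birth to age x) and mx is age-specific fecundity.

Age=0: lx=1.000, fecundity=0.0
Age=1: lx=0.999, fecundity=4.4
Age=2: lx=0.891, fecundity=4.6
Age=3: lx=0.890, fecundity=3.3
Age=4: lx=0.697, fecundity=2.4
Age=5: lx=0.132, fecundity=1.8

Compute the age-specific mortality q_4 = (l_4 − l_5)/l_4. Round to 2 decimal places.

0.81

q_4 = (l_4 − l_5) / l_4 = (0.697 − 0.132) / 0.697
     = 0.565 / 0.697 = 0.810617… → 0.81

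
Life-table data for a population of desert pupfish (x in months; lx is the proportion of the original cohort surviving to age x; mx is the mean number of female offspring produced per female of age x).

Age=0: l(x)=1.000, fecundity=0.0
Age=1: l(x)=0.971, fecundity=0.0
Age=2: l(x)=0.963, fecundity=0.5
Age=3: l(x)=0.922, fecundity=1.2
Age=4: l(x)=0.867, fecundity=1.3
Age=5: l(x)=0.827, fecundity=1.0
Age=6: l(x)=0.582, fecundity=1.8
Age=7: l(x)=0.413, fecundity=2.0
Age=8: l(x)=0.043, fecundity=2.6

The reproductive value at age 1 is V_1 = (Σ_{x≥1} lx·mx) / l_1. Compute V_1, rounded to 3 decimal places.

lx·mx for x ≥ 1: 0, 0.4815, 1.1064, 1.1271, 0.827, 1.0476, 0.826, 0.1118 → sum = 5.5274
V_1 = 5.5274 / l_1 = 5.5274 / 0.971 = 5.692482… → 5.692

5.692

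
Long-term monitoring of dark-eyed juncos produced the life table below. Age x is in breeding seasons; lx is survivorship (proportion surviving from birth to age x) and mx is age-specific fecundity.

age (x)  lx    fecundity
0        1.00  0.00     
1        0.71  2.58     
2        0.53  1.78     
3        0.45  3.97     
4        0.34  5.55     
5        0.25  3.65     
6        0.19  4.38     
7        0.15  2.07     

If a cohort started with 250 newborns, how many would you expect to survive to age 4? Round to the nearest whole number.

Expected survivors = N0 · l_4 = 250 × 0.34 = 85 → 85

85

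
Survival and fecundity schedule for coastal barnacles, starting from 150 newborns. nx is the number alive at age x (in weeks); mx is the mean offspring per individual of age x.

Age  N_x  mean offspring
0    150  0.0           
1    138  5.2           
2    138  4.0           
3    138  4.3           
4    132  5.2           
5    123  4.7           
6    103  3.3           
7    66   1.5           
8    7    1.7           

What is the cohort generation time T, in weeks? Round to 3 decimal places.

3.372

lx = nx/n0 = nx/150: 1, 0.92, 0.92, 0.92, 0.88, 0.82, 0.68667…, 0.44, 0.04667…
lx·mx: 0, 4.784, 3.68, 3.956, 4.576, 3.854, 2.266…, 0.66, 0.079333… → R0 = 23.855333…
x·lx·mx: 0, 4.784, 7.36, 11.868, 18.304, 19.27, 13.596…, 4.62, 0.634667… → Σ = 80.436667…
T = 80.436667… / 23.855333… = 3.371853… → 3.372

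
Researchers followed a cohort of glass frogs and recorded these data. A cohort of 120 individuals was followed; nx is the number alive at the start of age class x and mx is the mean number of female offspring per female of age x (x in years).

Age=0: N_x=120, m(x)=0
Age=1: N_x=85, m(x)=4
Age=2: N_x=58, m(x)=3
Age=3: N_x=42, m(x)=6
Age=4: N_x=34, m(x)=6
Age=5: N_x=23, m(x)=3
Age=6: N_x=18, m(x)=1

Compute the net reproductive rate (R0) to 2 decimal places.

8.81

lx = nx/n0 = nx/120: 1, 0.70833…, 0.48333…, 0.35, 0.28333…, 0.19167…, 0.15
lx·mx by age: 0, 2.833333…, 1.45…, 2.1, 1.7…, 0.575…, 0.15
R0 = Σ lx·mx = 8.808333… → 8.81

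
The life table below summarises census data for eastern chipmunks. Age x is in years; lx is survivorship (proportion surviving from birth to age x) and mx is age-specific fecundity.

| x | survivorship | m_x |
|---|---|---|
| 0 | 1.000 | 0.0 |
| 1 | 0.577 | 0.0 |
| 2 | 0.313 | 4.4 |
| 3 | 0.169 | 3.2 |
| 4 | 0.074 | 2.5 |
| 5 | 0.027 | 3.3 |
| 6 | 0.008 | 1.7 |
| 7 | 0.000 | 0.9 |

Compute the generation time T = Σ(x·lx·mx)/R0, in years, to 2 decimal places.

lx·mx: 0, 0, 1.3772, 0.5408, 0.185, 0.0891, 0.0136, 0 → R0 = 2.2057
x·lx·mx: 0, 0, 2.7544, 1.6224, 0.74, 0.4455, 0.0816, 0 → Σ = 5.6439
T = 5.6439 / 2.2057 = 2.55878… → 2.56

2.56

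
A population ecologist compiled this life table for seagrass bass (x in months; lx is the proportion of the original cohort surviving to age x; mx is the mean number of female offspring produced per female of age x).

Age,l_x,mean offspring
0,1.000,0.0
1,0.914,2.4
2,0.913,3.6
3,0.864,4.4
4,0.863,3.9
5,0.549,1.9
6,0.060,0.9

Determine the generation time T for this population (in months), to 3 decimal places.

2.850

lx·mx: 0, 2.1936, 3.2868, 3.8016, 3.3657, 1.0431, 0.054 → R0 = 13.7448
x·lx·mx: 0, 2.1936, 6.5736, 11.4048, 13.4628, 5.2155, 0.324 → Σ = 39.1743
T = 39.1743 / 13.7448 = 2.850118… → 2.850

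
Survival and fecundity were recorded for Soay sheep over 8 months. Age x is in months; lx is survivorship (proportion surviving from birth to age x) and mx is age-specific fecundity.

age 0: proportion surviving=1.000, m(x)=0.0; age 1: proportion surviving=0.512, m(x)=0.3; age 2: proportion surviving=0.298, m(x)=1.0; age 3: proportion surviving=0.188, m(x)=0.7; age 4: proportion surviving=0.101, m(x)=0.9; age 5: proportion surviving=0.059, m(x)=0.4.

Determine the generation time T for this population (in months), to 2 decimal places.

2.33

lx·mx: 0, 0.1536, 0.298, 0.1316, 0.0909, 0.0236 → R0 = 0.6977
x·lx·mx: 0, 0.1536, 0.596, 0.3948, 0.3636, 0.118 → Σ = 1.626
T = 1.626 / 0.6977 = 2.330515… → 2.33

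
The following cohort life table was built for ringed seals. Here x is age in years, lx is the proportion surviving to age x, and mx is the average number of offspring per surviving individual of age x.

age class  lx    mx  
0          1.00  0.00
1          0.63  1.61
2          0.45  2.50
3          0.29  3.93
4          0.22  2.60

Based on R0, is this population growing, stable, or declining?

R0 = Σ lx·mx = 0 + 1.0143 + 1.125 + 1.1397 + 0.572 = 3.851
R0 > 1, so the population is growing.

growing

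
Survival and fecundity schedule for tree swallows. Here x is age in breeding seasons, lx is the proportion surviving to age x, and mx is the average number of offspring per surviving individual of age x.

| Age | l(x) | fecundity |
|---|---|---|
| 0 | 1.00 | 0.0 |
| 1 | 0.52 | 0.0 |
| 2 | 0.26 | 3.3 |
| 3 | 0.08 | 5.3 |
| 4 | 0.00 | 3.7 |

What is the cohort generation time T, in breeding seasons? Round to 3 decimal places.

2.331

lx·mx: 0, 0, 0.858, 0.424, 0 → R0 = 1.282
x·lx·mx: 0, 0, 1.716, 1.272, 0 → Σ = 2.988
T = 2.988 / 1.282 = 2.330733… → 2.331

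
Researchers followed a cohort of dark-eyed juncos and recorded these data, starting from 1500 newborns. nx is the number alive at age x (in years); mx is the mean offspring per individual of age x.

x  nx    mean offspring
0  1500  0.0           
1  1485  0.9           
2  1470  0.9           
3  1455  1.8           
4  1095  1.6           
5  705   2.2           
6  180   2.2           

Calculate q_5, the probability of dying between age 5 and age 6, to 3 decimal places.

0.745

lx = nx/n0 = nx/1500: 1, 0.99, 0.98, 0.97, 0.73, 0.47, 0.12
q_5 = (l_5 − l_6) / l_5 = (0.47 − 0.12) / 0.47
     = 0.35 / 0.47 = 0.744681… → 0.745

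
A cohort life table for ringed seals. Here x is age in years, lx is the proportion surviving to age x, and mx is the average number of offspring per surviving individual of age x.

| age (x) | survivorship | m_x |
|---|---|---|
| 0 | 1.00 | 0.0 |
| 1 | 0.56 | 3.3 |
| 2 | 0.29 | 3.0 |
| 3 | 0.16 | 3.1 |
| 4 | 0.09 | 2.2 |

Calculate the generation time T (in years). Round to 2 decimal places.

lx·mx: 0, 1.848, 0.87, 0.496, 0.198 → R0 = 3.412
x·lx·mx: 0, 1.848, 1.74, 1.488, 0.792 → Σ = 5.868
T = 5.868 / 3.412 = 1.719812… → 1.72

1.72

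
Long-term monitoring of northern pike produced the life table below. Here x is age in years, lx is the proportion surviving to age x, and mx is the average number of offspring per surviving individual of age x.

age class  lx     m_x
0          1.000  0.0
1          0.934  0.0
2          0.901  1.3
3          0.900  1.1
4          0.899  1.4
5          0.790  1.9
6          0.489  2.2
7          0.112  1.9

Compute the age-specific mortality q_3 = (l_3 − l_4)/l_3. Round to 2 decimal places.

0.00

q_3 = (l_3 − l_4) / l_3 = (0.9 − 0.899) / 0.9
     = 0.001 / 0.9 = 0.001111… → 0.00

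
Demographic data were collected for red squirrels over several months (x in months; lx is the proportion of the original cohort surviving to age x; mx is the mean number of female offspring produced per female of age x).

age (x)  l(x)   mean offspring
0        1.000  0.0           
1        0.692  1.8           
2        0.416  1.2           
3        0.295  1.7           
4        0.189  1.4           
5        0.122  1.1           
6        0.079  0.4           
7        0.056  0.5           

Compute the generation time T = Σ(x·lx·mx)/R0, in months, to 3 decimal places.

2.168

lx·mx: 0, 1.2456, 0.4992, 0.5015, 0.2646, 0.1342, 0.0316, 0.028 → R0 = 2.7047
x·lx·mx: 0, 1.2456, 0.9984, 1.5045, 1.0584, 0.671, 0.1896, 0.196 → Σ = 5.8635
T = 5.8635 / 2.7047 = 2.167893… → 2.168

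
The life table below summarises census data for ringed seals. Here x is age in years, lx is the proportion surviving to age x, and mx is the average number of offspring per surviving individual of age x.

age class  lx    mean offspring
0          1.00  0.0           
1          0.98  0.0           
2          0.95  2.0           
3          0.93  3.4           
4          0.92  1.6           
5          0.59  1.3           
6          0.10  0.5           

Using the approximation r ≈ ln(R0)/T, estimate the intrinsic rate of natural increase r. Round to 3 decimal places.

R0 = Σ lx·mx = 0 + 0 + 1.9 + 3.162 + 1.472 + 0.767 + 0.05 = 7.351
Σ x·lx·mx = 23.309; T = 23.309/7.351 = 3.17086…
r ≈ ln(R0)/T = ln(7.351)/3.17086… = 0.62912… → 0.629

0.629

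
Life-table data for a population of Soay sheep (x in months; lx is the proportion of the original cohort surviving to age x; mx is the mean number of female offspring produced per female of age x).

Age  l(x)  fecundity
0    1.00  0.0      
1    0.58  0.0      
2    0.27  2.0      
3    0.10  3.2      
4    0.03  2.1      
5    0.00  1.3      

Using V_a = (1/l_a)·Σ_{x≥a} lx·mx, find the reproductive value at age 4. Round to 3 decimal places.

lx·mx for x ≥ 4: 0.063, 0 → sum = 0.063
V_4 = 0.063 / l_4 = 0.063 / 0.03 = 2.1 → 2.100

2.100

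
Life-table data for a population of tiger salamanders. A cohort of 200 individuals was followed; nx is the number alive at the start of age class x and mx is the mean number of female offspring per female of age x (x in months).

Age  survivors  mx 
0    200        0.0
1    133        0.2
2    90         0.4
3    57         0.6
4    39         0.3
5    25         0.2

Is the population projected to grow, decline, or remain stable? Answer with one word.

declining

lx = nx/n0 = nx/200: 1, 0.665, 0.45, 0.285, 0.195, 0.125
R0 = Σ lx·mx = 0 + 0.133 + 0.18 + 0.171 + 0.0585 + 0.025 = 0.5675
R0 < 1, so the population is declining.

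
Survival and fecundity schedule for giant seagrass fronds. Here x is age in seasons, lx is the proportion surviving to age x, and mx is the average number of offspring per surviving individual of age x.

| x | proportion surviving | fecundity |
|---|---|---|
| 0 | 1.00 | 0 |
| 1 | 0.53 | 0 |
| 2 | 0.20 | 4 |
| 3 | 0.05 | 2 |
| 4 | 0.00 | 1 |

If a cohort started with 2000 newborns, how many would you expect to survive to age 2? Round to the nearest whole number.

Expected survivors = N0 · l_2 = 2000 × 0.20 = 400 → 400

400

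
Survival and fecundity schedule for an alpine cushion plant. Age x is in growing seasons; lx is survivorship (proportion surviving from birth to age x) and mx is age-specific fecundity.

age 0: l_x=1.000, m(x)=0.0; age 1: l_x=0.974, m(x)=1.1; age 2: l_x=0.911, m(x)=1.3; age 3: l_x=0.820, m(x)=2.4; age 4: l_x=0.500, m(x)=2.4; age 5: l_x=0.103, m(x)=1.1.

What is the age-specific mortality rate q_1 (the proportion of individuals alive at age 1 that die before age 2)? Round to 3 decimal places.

0.065

q_1 = (l_1 − l_2) / l_1 = (0.974 − 0.911) / 0.974
     = 0.063 / 0.974 = 0.064682… → 0.065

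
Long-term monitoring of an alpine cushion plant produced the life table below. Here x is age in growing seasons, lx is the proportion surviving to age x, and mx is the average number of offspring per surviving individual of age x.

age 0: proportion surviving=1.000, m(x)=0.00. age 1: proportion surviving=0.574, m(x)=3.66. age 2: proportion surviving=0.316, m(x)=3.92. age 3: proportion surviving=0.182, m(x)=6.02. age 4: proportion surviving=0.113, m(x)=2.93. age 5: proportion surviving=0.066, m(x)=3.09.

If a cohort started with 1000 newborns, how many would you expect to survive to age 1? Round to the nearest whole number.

574

Expected survivors = N0 · l_1 = 1000 × 0.574 = 574 → 574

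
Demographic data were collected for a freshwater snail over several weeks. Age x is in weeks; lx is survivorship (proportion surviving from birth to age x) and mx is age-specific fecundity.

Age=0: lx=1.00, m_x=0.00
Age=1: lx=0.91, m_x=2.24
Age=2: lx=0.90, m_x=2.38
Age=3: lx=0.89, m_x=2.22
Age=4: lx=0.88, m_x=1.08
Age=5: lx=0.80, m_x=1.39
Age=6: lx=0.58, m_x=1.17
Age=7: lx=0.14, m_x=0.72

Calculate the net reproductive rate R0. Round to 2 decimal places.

9.00

lx·mx by age: 0, 2.0384, 2.142, 1.9758, 0.9504, 1.112, 0.6786, 0.1008
R0 = Σ lx·mx = 8.998 → 9.00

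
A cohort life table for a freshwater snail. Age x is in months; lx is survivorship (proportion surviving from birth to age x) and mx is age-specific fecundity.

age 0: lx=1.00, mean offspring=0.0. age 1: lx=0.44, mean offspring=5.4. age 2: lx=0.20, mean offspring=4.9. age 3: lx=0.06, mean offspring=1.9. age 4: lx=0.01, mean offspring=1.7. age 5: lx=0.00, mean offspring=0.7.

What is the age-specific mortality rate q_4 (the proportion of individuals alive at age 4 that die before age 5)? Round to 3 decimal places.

1.000

q_4 = (l_4 − l_5) / l_4 = (0.01 − 0) / 0.01
     = 0.01 / 0.01 = 1 → 1.000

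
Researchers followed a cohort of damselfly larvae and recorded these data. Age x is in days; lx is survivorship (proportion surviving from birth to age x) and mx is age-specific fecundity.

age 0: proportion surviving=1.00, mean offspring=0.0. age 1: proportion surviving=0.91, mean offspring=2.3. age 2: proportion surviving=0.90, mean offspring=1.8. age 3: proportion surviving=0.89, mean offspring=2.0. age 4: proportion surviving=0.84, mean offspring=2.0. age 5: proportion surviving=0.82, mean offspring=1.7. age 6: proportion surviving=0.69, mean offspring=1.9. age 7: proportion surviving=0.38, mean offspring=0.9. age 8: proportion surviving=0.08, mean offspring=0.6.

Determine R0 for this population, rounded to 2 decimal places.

lx·mx by age: 0, 2.093, 1.62, 1.78, 1.68, 1.394, 1.311, 0.342, 0.048
R0 = Σ lx·mx = 10.268 → 10.27

10.27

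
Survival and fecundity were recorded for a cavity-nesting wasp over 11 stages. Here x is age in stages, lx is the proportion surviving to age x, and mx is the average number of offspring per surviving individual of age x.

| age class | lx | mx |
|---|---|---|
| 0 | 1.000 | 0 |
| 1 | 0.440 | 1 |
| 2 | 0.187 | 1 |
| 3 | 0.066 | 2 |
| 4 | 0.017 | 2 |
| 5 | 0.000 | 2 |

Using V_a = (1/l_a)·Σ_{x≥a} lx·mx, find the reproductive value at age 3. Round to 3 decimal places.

lx·mx for x ≥ 3: 0.132, 0.034, 0 → sum = 0.166
V_3 = 0.166 / l_3 = 0.166 / 0.066 = 2.515152… → 2.515

2.515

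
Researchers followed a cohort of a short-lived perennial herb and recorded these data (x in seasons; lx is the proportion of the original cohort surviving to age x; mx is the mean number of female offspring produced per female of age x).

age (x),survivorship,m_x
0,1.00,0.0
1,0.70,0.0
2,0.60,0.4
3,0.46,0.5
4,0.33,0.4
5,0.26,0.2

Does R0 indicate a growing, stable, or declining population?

declining

R0 = Σ lx·mx = 0 + 0 + 0.24 + 0.23 + 0.132 + 0.052 = 0.654
R0 < 1, so the population is declining.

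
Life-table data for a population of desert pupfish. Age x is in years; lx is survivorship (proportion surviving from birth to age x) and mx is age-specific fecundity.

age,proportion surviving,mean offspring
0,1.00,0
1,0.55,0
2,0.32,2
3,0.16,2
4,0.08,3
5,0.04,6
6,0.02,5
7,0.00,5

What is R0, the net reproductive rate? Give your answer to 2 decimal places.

1.54

lx·mx by age: 0, 0, 0.64, 0.32, 0.24, 0.24, 0.1, 0
R0 = Σ lx·mx = 1.54 → 1.54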